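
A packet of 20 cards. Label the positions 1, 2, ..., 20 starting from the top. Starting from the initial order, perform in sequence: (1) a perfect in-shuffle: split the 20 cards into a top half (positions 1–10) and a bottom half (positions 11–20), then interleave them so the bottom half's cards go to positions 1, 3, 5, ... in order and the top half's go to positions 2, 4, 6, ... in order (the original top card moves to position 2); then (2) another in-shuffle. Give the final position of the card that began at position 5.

Track the card from position 5 forward through each operation:
  after op 1 (in-shuffle): 5 → 10
  after op 2 (in-shuffle): 10 → 20

20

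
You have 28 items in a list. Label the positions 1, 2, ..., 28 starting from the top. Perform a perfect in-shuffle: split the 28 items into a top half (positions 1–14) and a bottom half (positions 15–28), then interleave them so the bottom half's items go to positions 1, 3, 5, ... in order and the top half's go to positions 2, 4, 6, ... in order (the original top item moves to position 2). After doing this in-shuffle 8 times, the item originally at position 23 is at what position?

Track the item's position through each in-shuffle:
23 → 17 → 5 → 10 → 20 → 11 → 22 → 15 → 1

1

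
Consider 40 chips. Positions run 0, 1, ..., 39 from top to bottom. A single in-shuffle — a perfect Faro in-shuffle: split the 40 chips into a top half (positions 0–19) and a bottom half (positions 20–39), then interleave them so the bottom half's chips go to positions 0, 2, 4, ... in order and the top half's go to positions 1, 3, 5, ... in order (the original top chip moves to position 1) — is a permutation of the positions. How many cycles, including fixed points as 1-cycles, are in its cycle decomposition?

Trace each unvisited position around until it returns:
(0 1 3 7 15 31 ... len 20) (2 5 11 23 6 13 ... len 20)
2 cycles in total.

2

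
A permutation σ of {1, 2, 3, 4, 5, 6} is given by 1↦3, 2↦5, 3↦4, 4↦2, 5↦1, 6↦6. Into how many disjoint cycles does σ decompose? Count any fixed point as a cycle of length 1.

Cycle decomposition: (1 3 4 2 5) (6).
2 cycles.

2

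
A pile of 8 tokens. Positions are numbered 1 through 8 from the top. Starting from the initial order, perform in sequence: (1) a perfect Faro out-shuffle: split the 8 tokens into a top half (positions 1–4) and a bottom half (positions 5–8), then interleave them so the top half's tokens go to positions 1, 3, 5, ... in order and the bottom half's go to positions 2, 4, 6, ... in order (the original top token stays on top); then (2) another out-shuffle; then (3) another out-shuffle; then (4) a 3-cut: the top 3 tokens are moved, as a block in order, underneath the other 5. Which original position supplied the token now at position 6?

1

Undo the operations in reverse order, starting from position 6:
  undo op 4 (cut 3): 6 ← 1
  undo op 3 (out-shuffle, from top half): 1 ← 1
  undo op 2 (out-shuffle, from top half): 1 ← 1
  undo op 1 (out-shuffle, from top half): 1 ← 1
So the token at position 6 came from original position 1.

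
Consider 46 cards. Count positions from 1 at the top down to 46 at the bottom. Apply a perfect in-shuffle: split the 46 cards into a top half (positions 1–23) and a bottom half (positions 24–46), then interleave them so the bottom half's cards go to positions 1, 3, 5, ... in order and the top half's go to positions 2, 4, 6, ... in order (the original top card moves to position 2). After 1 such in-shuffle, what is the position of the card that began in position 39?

31

Track the card's position through each in-shuffle:
39 → 31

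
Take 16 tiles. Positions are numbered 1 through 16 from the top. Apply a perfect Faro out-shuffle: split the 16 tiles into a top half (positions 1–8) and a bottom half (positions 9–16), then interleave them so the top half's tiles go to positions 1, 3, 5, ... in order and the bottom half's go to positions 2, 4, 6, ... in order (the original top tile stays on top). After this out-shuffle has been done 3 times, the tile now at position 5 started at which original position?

9

Work backwards from position 5, undoing one out-shuffle at a time:
5 ← 3 ← 2 ← 9
So the tile now at position 5 started at position 9.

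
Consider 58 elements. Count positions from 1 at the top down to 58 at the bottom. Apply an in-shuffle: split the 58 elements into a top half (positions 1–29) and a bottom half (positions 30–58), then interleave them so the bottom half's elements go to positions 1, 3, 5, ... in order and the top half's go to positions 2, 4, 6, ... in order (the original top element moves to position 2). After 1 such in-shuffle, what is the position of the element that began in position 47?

35

Track the element's position through each in-shuffle:
47 → 35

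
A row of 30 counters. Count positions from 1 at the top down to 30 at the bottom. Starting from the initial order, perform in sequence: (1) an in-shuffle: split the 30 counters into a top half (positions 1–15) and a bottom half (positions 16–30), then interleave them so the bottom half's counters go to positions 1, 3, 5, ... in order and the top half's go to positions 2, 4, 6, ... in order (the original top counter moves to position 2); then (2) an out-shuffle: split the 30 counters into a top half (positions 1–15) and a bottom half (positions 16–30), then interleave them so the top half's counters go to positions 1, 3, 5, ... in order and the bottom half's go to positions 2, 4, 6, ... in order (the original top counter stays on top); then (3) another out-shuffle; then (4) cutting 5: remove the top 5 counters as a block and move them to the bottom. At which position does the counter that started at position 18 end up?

12

Track the counter from position 18 forward through each operation:
  after op 1 (in-shuffle): 18 → 5
  after op 2 (out-shuffle): 5 → 9
  after op 3 (out-shuffle): 9 → 17
  after op 4 (cut 5): 17 → 12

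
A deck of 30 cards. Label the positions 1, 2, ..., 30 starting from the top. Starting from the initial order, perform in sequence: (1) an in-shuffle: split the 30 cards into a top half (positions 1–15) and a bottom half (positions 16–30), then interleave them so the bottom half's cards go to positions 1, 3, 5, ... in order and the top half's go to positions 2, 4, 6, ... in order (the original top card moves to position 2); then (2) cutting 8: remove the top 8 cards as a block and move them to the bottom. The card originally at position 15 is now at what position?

22

Track the card from position 15 forward through each operation:
  after op 1 (in-shuffle): 15 → 30
  after op 2 (cut 8): 30 → 22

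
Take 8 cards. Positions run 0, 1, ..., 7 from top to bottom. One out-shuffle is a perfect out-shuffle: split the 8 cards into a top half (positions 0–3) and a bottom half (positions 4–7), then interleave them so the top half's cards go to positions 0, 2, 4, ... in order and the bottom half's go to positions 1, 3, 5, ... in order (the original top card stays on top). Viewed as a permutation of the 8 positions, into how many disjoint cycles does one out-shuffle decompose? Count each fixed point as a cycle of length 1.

Trace each unvisited position around until it returns:
(0) (1 2 4) (3 6 5) (7)
4 cycles in total.

4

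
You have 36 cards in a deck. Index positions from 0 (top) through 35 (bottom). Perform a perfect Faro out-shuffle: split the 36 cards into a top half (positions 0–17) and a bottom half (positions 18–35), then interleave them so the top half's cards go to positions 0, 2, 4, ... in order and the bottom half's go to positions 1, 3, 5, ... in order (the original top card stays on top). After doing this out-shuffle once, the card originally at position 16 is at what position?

Track the card's position through each out-shuffle:
16 → 32

32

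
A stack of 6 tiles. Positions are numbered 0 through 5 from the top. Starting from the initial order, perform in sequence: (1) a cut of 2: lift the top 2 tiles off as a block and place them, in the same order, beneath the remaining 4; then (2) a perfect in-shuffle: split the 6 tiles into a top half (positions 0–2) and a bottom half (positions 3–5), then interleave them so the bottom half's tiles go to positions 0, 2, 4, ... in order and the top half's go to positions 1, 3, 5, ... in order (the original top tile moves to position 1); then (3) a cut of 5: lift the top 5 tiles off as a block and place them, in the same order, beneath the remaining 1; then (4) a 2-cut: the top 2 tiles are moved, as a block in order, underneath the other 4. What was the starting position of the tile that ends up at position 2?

Undo the operations in reverse order, starting from position 2:
  undo op 4 (cut 2): 2 ← 4
  undo op 3 (cut 5): 4 ← 3
  undo op 2 (in-shuffle, from top half): 3 ← 1
  undo op 1 (cut 2): 1 ← 3
So the tile at position 2 came from original position 3.

3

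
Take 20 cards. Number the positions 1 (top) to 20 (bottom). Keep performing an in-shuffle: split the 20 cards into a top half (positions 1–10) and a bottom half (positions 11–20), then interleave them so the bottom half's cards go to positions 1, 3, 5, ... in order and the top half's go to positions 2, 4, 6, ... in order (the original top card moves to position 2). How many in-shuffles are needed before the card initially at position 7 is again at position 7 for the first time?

2

Follow position 7 under repeated in-shuffles:
7 → 14 → 7
It first returns after 2 in-shuffles.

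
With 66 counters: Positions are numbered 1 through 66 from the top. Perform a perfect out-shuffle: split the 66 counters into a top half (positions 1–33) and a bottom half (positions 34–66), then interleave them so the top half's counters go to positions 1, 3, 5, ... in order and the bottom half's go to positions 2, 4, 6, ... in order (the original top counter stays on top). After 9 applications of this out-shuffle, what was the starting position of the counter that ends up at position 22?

Work backwards from position 22, undoing one out-shuffle at a time:
22 ← 44 ← 55 ← 28 ← 47 ← 24 ← 45 ← 23 ← 12 ← 39
So the counter now at position 22 started at position 39.

39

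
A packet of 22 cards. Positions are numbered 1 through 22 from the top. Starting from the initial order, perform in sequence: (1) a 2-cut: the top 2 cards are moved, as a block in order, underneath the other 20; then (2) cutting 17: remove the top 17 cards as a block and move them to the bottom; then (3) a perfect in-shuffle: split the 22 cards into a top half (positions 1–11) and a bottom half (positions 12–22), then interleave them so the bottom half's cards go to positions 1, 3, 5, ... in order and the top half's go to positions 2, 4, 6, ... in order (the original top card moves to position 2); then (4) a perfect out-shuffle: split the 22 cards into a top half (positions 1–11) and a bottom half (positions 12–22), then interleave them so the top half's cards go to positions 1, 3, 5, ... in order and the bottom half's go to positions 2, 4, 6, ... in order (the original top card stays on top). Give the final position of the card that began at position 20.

Track the card from position 20 forward through each operation:
  after op 1 (cut 2): 20 → 18
  after op 2 (cut 17): 18 → 1
  after op 3 (in-shuffle): 1 → 2
  after op 4 (out-shuffle): 2 → 3

3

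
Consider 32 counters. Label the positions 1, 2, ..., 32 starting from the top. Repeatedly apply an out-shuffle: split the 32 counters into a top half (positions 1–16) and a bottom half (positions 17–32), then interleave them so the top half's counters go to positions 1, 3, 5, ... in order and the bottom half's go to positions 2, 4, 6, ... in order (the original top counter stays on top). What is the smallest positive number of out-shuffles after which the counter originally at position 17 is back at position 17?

Follow position 17 under repeated out-shuffles:
17 → 2 → 3 → 5 → 9 → 17
It first returns after 5 out-shuffles.

5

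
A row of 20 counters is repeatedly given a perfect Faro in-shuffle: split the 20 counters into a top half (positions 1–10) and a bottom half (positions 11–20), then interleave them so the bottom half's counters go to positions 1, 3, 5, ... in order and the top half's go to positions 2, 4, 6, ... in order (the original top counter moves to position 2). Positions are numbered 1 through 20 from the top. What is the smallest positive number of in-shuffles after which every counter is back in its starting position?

The in-shuffle permutes the 20 positions with cycle lengths [2, 3, 3, 6, 6].
Every counter is home exactly when every cycle has completed a whole number of laps, i.e. after lcm(2, 3, 6) = 6 in-shuffles.

6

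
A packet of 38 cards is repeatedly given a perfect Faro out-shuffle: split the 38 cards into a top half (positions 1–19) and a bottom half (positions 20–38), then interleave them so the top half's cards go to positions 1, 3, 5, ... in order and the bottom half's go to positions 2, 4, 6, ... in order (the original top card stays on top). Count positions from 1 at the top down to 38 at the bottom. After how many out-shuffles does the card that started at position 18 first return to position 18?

Follow position 18 under repeated out-shuffles:
18 → 35 → 32 → 26 → 14 → 27 → 16 → 31 → ... → 18 (length 36)
It first returns after 36 out-shuffles.

36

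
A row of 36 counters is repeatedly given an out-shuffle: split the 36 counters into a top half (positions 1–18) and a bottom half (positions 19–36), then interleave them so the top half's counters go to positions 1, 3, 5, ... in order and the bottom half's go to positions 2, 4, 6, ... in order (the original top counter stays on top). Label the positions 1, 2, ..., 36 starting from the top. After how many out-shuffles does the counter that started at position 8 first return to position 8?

4

Follow position 8 under repeated out-shuffles:
8 → 15 → 29 → 22 → 8
It first returns after 4 out-shuffles.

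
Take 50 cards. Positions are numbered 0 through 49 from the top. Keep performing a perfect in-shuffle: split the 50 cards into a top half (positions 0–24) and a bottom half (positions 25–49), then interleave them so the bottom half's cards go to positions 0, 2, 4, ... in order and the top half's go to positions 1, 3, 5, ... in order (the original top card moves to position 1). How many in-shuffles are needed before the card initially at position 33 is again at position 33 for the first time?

Follow position 33 under repeated in-shuffles:
33 → 16 → 33
It first returns after 2 in-shuffles.

2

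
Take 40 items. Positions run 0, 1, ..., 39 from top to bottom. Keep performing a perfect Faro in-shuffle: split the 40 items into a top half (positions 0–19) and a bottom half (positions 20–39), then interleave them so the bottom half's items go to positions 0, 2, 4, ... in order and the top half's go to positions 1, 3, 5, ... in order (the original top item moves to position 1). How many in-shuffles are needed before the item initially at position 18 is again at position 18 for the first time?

20

Follow position 18 under repeated in-shuffles:
18 → 37 → 34 → 28 → 16 → 33 → 26 → 12 → 25 → 10 → 21 → 2 → 5 → 11 → 23 → 6 → 13 → 27 → 14 → 29 → 18
It first returns after 20 in-shuffles.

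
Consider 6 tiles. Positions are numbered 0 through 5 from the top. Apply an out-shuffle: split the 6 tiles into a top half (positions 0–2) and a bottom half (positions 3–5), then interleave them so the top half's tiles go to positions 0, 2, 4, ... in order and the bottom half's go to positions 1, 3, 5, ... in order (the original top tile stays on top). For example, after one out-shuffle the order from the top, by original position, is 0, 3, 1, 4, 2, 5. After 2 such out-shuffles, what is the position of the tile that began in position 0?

Position 0 is a fixed point of every out-shuffle, so the tile never moves.

0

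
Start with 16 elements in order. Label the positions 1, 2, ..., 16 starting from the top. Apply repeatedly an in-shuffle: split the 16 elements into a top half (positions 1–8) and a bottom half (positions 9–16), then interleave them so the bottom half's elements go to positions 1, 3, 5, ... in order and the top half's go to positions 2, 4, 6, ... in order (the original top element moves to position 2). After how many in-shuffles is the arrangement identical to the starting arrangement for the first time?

The in-shuffle permutes the 16 positions with cycle lengths [8, 8].
Every element is home exactly when every cycle has completed a whole number of laps, i.e. after lcm(8) = 8 in-shuffles.

8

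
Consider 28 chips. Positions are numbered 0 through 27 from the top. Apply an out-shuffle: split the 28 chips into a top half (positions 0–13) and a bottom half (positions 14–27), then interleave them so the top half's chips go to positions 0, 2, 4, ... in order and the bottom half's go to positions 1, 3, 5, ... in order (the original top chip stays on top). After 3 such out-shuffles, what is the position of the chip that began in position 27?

Position 27 is a fixed point of every out-shuffle, so the chip never moves.

27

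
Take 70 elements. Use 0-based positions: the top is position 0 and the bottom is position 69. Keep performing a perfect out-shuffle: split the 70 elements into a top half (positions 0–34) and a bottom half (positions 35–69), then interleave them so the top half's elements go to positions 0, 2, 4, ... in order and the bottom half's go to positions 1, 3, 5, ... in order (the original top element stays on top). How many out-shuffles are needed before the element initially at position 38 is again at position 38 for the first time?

Follow position 38 under repeated out-shuffles:
38 → 7 → 14 → 28 → 56 → 43 → 17 → 34 → ... → 38 (length 22)
It first returns after 22 out-shuffles.

22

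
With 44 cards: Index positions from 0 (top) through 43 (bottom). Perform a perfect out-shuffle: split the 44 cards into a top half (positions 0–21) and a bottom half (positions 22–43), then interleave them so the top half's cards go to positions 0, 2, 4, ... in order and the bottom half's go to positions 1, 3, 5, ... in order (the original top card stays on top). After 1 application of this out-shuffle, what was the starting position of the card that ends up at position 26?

13

Work backwards from position 26, undoing one out-shuffle at a time:
26 ← 13
So the card now at position 26 started at position 13.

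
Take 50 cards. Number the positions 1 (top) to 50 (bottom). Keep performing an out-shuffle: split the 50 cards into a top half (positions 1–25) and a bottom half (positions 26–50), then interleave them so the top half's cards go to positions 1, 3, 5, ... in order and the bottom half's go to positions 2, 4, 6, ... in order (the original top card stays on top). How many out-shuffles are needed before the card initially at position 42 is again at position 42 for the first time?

21

Follow position 42 under repeated out-shuffles:
42 → 34 → 18 → 35 → 20 → 39 → 28 → 6 → ... → 42 (length 21)
It first returns after 21 out-shuffles.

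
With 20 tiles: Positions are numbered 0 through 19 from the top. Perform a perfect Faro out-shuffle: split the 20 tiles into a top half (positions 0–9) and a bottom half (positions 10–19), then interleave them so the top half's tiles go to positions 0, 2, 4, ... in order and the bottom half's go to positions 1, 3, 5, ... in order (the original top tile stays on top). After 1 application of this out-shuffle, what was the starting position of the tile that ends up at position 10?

Work backwards from position 10, undoing one out-shuffle at a time:
10 ← 5
So the tile now at position 10 started at position 5.

5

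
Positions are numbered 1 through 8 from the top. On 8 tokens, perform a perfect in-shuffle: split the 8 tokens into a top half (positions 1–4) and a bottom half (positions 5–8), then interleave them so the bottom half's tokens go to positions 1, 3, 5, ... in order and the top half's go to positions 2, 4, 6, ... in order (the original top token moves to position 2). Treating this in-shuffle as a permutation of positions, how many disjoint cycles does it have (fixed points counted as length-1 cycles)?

Trace each unvisited position around until it returns:
(1 2 4 8 7 5) (3 6)
2 cycles in total.

2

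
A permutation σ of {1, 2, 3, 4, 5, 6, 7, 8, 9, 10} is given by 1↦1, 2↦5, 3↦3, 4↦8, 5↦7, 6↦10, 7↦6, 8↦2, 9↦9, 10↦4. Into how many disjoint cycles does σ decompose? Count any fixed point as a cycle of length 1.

4

Cycle decomposition: (1) (2 5 7 6 10 4 8) (3) (9).
4 cycles.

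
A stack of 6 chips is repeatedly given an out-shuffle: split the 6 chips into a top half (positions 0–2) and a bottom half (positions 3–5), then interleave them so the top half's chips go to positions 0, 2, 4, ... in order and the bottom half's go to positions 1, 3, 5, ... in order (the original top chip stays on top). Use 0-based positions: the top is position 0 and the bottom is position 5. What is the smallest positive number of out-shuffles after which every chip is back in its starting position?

The out-shuffle permutes the 6 positions with cycle lengths [1, 1, 4].
Every chip is home exactly when every cycle has completed a whole number of laps, i.e. after lcm(1, 4) = 4 out-shuffles.

4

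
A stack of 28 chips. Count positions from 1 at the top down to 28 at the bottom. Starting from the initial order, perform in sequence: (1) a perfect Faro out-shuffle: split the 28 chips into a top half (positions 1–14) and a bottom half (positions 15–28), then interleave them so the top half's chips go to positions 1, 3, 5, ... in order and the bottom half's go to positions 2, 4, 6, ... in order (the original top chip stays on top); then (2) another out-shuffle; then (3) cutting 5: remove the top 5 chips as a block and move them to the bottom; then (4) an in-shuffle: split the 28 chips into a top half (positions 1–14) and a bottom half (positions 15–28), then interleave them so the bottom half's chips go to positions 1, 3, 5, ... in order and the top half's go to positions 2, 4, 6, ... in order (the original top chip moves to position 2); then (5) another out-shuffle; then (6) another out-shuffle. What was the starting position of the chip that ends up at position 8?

15

Undo the operations in reverse order, starting from position 8:
  undo op 6 (out-shuffle, from bottom half): 8 ← 18
  undo op 5 (out-shuffle, from bottom half): 18 ← 23
  undo op 4 (in-shuffle, from bottom half): 23 ← 26
  undo op 3 (cut 5): 26 ← 3
  undo op 2 (out-shuffle, from top half): 3 ← 2
  undo op 1 (out-shuffle, from bottom half): 2 ← 15
So the chip at position 8 came from original position 15.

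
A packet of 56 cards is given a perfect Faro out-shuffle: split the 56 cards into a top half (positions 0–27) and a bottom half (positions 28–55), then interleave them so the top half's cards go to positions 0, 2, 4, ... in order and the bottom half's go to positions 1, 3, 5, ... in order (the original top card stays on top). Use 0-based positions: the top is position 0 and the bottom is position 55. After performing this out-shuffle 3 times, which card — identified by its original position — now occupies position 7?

49

Work backwards from position 7, undoing one out-shuffle at a time:
7 ← 31 ← 43 ← 49
So the card now at position 7 started at position 49.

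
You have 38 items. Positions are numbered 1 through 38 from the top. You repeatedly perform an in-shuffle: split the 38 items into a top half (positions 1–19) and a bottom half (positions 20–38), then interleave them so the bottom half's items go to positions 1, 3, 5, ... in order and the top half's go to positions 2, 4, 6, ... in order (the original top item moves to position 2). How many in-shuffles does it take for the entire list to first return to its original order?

The in-shuffle permutes the 38 positions with cycle lengths [2, 12, 12, 12].
Every item is home exactly when every cycle has completed a whole number of laps, i.e. after lcm(2, 12) = 12 in-shuffles.

12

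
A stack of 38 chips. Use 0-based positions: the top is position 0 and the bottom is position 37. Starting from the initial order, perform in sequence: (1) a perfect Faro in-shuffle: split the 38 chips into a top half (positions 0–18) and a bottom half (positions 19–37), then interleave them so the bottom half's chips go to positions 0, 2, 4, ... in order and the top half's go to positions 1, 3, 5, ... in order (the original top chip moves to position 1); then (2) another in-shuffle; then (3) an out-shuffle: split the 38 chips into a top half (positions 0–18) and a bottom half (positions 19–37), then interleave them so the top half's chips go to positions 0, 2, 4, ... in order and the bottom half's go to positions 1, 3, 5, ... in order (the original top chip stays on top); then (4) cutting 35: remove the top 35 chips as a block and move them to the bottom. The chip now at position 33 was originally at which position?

Undo the operations in reverse order, starting from position 33:
  undo op 4 (cut 35): 33 ← 30
  undo op 3 (out-shuffle, from top half): 30 ← 15
  undo op 2 (in-shuffle, from top half): 15 ← 7
  undo op 1 (in-shuffle, from top half): 7 ← 3
So the chip at position 33 came from original position 3.

3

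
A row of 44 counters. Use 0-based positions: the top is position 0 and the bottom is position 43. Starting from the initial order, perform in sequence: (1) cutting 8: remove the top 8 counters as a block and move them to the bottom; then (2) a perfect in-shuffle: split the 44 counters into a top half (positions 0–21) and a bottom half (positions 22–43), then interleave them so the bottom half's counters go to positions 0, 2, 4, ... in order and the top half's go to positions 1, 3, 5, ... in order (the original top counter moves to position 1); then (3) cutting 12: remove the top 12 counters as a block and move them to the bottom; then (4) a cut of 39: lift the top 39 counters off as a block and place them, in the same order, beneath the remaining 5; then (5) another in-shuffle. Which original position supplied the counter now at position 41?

21

Undo the operations in reverse order, starting from position 41:
  undo op 5 (in-shuffle, from top half): 41 ← 20
  undo op 4 (cut 39): 20 ← 15
  undo op 3 (cut 12): 15 ← 27
  undo op 2 (in-shuffle, from top half): 27 ← 13
  undo op 1 (cut 8): 13 ← 21
So the counter at position 41 came from original position 21.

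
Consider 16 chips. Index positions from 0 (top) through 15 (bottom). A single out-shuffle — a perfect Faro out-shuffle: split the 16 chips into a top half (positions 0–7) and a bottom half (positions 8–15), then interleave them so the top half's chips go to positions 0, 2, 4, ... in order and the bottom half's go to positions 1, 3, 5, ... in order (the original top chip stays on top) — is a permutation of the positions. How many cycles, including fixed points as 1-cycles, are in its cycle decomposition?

Trace each unvisited position around until it returns:
(0) (1 2 4 8) (3 6 12 9) (5 10) (7 14 13 11) (15)
6 cycles in total.

6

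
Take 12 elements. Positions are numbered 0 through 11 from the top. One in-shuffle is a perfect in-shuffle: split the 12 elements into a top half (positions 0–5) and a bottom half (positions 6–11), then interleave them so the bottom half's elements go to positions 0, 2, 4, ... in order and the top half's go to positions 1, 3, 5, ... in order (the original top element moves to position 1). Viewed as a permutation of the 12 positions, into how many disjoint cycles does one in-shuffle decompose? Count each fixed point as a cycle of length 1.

Trace each unvisited position around until it returns:
(0 1 3 7 2 5 ... len 12)
1 cycle in total.

1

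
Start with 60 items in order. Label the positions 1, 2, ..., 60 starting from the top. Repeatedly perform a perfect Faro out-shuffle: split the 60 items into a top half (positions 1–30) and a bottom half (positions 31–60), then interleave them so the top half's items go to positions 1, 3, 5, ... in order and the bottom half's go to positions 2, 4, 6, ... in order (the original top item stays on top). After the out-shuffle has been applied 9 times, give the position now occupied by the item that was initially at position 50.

Track the item's position through each out-shuffle:
50 → 40 → 20 → 39 → 18 → 35 → 10 → 19 → 37 → 14

14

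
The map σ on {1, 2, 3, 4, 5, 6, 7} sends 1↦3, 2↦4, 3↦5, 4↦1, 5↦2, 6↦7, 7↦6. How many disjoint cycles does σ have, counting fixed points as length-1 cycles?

2

Cycle decomposition: (1 3 5 2 4) (6 7).
2 cycles.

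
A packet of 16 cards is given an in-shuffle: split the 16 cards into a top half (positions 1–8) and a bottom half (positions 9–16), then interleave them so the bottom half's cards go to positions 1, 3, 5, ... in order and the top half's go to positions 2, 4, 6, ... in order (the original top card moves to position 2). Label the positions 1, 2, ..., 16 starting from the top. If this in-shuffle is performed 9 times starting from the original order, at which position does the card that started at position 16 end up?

Track the card's position through each in-shuffle:
16 → 15 → 13 → 9 → 1 → 2 → 4 → 8 → 16 → 15

15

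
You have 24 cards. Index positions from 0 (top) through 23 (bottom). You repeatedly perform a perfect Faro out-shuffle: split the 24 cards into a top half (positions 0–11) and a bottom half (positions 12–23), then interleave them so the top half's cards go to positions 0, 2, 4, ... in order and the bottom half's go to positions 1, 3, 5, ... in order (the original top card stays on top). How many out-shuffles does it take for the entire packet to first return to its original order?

The out-shuffle permutes the 24 positions with cycle lengths [1, 1, 11, 11].
Every card is home exactly when every cycle has completed a whole number of laps, i.e. after lcm(1, 11) = 11 out-shuffles.

11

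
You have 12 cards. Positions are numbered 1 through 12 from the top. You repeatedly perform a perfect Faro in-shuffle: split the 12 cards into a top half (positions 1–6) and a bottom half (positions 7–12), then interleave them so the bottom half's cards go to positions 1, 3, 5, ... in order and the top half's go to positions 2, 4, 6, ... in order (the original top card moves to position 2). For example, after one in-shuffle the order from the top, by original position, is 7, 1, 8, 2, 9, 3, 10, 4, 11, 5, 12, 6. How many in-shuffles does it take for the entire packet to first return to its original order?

The in-shuffle permutes the 12 positions with cycle lengths [12].
Every card is home exactly when every cycle has completed a whole number of laps, i.e. after lcm(12) = 12 in-shuffles.

12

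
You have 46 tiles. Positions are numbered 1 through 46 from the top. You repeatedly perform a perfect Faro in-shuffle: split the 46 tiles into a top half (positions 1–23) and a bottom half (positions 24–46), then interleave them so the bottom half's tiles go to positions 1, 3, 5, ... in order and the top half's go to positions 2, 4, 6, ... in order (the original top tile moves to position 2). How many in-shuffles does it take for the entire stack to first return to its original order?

The in-shuffle permutes the 46 positions with cycle lengths [23, 23].
Every tile is home exactly when every cycle has completed a whole number of laps, i.e. after lcm(23) = 23 in-shuffles.

23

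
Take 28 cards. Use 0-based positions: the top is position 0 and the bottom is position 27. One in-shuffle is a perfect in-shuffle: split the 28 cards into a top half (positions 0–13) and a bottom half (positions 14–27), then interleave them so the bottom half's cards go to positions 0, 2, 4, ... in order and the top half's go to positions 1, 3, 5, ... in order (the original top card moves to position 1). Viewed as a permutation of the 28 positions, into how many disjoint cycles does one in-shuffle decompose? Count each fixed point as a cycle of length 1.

Trace each unvisited position around until it returns:
(0 1 3 7 15 2 ... len 28)
1 cycle in total.

1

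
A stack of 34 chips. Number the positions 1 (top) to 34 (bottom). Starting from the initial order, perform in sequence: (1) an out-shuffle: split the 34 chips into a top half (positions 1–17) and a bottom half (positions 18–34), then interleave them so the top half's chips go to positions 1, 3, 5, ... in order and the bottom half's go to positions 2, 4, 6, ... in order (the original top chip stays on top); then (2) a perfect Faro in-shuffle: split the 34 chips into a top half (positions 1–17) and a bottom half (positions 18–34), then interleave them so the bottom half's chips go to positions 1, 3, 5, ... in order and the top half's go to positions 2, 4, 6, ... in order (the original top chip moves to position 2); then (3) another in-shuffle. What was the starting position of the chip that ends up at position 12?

2

Undo the operations in reverse order, starting from position 12:
  undo op 3 (in-shuffle, from top half): 12 ← 6
  undo op 2 (in-shuffle, from top half): 6 ← 3
  undo op 1 (out-shuffle, from top half): 3 ← 2
So the chip at position 12 came from original position 2.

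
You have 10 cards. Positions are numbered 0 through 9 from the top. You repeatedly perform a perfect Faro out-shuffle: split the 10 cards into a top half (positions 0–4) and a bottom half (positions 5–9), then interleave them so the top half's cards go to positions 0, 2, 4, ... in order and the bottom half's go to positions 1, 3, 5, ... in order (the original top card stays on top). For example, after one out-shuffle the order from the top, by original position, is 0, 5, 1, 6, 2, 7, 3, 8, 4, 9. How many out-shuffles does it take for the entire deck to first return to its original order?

The out-shuffle permutes the 10 positions with cycle lengths [1, 1, 2, 6].
Every card is home exactly when every cycle has completed a whole number of laps, i.e. after lcm(1, 2, 6) = 6 out-shuffles.

6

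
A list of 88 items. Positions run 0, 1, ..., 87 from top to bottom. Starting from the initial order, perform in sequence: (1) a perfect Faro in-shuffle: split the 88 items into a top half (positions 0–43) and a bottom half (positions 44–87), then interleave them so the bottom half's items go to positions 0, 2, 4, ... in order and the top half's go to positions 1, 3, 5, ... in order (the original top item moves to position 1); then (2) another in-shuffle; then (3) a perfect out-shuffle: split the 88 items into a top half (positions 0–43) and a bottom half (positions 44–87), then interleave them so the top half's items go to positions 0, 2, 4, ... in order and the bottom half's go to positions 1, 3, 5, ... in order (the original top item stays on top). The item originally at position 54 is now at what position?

Track the item from position 54 forward through each operation:
  after op 1 (in-shuffle): 54 → 20
  after op 2 (in-shuffle): 20 → 41
  after op 3 (out-shuffle): 41 → 82

82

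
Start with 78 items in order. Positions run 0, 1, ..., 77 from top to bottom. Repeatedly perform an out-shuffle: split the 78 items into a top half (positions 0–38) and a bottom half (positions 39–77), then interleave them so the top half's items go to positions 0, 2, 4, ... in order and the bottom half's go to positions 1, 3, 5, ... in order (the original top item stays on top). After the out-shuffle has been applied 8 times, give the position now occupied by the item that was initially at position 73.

Track the item's position through each out-shuffle:
73 → 69 → 61 → 45 → 13 → 26 → 52 → 27 → 54

54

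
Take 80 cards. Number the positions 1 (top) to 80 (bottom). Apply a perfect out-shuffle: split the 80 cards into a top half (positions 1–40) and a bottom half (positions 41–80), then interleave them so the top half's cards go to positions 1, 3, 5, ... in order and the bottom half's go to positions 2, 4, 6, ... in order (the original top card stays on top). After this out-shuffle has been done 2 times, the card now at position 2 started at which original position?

21

Work backwards from position 2, undoing one out-shuffle at a time:
2 ← 41 ← 21
So the card now at position 2 started at position 21.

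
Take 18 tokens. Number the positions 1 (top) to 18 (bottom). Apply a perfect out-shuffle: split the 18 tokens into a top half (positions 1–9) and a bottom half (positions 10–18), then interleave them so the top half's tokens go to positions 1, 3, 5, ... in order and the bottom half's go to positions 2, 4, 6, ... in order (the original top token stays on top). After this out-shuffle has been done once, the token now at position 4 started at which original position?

Work backwards from position 4, undoing one out-shuffle at a time:
4 ← 11
So the token now at position 4 started at position 11.

11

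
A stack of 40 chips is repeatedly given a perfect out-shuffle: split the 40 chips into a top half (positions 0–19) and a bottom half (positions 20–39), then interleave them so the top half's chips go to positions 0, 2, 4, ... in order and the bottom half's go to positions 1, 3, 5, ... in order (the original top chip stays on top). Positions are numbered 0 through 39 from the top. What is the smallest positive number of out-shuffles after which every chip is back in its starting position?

12

The out-shuffle permutes the 40 positions with cycle lengths [1, 1, 2, 12, 12, 12].
Every chip is home exactly when every cycle has completed a whole number of laps, i.e. after lcm(1, 2, 12) = 12 out-shuffles.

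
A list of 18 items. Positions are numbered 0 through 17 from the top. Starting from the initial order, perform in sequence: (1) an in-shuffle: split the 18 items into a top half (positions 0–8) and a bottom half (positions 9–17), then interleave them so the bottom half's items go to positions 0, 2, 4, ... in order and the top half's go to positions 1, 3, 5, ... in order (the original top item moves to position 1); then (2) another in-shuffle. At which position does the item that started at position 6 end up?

8

Track the item from position 6 forward through each operation:
  after op 1 (in-shuffle): 6 → 13
  after op 2 (in-shuffle): 13 → 8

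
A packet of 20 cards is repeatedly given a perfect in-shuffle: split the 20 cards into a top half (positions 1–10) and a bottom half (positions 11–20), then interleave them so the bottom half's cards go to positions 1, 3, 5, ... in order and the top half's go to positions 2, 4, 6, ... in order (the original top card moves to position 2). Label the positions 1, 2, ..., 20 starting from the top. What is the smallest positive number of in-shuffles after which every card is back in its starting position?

6

The in-shuffle permutes the 20 positions with cycle lengths [2, 3, 3, 6, 6].
Every card is home exactly when every cycle has completed a whole number of laps, i.e. after lcm(2, 3, 6) = 6 in-shuffles.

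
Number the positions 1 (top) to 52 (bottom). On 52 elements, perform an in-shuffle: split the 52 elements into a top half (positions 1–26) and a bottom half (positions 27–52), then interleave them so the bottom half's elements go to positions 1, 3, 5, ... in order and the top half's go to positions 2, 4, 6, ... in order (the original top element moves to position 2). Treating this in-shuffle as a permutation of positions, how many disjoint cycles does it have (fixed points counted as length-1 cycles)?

Trace each unvisited position around until it returns:
(1 2 4 8 16 32 ... len 52)
1 cycle in total.

1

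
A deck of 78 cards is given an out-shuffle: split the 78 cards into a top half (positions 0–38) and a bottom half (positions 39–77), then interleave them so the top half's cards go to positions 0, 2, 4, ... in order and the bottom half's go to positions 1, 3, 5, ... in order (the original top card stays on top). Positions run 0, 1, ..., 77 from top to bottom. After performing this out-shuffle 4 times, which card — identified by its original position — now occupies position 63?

28

Work backwards from position 63, undoing one out-shuffle at a time:
63 ← 70 ← 35 ← 56 ← 28
So the card now at position 63 started at position 28.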